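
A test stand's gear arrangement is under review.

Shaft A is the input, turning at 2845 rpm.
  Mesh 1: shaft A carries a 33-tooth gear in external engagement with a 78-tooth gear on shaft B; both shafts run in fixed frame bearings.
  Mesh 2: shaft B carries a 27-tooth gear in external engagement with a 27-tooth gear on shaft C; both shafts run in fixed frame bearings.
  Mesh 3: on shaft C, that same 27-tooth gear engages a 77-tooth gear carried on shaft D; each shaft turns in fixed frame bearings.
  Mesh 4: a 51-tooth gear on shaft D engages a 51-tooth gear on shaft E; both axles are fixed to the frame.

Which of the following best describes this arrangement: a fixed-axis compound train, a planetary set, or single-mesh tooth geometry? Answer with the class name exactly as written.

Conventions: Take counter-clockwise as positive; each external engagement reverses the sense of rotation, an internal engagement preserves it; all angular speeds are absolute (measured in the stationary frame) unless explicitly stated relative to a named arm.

recognized (5 fixed axles, 4 meshes): fixed-axis compound train
classification: fixed-axis compound train

fixed-axis compound train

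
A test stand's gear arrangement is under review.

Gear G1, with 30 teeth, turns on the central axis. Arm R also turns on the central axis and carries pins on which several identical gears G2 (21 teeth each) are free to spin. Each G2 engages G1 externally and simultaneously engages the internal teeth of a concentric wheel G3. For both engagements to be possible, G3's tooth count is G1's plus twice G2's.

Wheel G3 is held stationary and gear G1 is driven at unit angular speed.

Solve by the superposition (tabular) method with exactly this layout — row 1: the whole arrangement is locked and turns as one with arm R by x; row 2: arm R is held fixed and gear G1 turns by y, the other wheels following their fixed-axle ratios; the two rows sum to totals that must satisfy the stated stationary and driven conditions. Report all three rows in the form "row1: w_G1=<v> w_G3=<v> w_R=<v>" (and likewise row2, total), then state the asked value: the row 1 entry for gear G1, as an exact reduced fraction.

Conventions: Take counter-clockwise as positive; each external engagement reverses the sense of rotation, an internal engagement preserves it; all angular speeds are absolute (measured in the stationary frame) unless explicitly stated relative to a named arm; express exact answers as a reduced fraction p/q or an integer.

row1: w_G1=5/17 w_G3=5/17 w_R=5/17
row2: w_G1=12/17 w_G3=-5/17 w_R=0
total: w_G1=1 w_G3=0 w_R=5/17
asked value: 5/17

recognized (axles ride arm R): planetary set, 30/21/72 teeth
superposition row 1 [locked train]: every member turns x
superposition row 2 [arm held]: sun y, ring −(30/72)·y, arm 0
boundary: total ω_ring = x − (30/72)·y = 0 and total ω_sun = x + y = 1  ⇒  y = 12/17, x = 5/17
row 2 ring = −(30/72)·12/17 = -5/17
totals (row 1 + row 2): sun 5/17 + 12/17 = 1, ring 5/17 + (-5/17) = 0, arm 5/17 + 0 = 5/17
asked cell (row1, sun) = 5/17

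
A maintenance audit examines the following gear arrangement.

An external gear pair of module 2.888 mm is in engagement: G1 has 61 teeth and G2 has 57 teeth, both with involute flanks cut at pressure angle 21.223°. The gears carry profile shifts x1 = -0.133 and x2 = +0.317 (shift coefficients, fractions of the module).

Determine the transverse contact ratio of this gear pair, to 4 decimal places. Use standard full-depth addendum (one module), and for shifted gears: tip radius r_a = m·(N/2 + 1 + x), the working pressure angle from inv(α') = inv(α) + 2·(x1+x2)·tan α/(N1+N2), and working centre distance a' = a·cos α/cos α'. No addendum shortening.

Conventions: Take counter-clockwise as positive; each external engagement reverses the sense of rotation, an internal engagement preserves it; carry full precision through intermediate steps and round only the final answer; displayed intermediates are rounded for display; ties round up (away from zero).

single-mesh involute tooth geometry (61T engaging 57T at module 2.888)
base radii: r_b1 = 82.110016, r_b2 = 76.725753
tip radii: r_a1 = 90.587896, r_a2 = 86.111496
inv(α') = inv(21.223°) + 2·(-0.133+0.317)·tan α/(61+57) = 0.01913618  ⇒  α' = 21.67257°
a' = a·cos α / cos α' = 170.3920·cos 21.223°/cos 21.67257° = 170.918060
action lengths: √(r_a1²−r_b1²) = 38.263718, √(r_a2²−r_b2²) = 39.094099
base pitch p_b = π·m·cos α = 8.457581
CR = (38.263718 + 39.094099 − 170.918060·sin 21.67257°)/8.457581 = 1.683394
contact ratio ≈ 1.6834

1.6834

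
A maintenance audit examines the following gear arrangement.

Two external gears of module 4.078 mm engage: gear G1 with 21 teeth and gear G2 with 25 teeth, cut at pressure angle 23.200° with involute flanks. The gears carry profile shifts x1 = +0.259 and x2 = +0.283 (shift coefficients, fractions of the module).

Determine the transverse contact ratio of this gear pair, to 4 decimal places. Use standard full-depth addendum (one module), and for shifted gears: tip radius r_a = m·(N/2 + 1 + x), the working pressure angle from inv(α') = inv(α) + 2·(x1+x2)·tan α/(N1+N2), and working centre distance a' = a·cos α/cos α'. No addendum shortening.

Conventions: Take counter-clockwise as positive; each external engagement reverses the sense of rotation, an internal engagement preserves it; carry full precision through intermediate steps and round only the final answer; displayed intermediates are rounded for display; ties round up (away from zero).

1.3988

class = single-mesh tooth geometry [involute pair 21T × 25T, m = 4.078]
base radii: r_b1 = 39.356456, r_b2 = 46.852924
tip radii: r_a1 = 47.953202, r_a2 = 56.207074
inv(α') = inv(23.200°) + 2·(+0.259+0.283)·tan α/(21+25) = 0.03378423  ⇒  α' = 25.96073°
a' = a·cos α / cos α' = 93.7940·cos 23.200°/cos 25.96073° = 95.884693
action lengths: √(r_a1²−r_b1²) = 27.396696, √(r_a2²−r_b2²) = 31.048972
base pitch p_b = π·m·cos α = 11.775424
CR = (27.396696 + 31.048972 − 95.884693·sin 25.96073°)/11.775424 = 1.398817
contact ratio ≈ 1.3988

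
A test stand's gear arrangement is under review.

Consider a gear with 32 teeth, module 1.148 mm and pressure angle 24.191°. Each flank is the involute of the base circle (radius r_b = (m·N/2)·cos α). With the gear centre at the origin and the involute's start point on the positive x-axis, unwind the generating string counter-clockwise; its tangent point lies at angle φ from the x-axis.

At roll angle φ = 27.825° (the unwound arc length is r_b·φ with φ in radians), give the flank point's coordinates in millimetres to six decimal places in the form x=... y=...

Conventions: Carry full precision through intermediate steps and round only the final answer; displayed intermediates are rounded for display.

recognized (one wheel, involute flank): single-mesh tooth geometry, m = 1.148, N = 32
pitch radius r_p = m·N/2 = 1.148·32/2 = 18.368000
base radius r_b = r_p·cos α = 18.368000·cos 24.191° = 16.755005
roll angle φ = 27.825° = 0.48563786 rad
x = r_b·(cos φ + φ·sin φ) = 18.615813
y = r_b·(sin φ − φ·cos φ) = 0.624717

x=18.615813 y=0.624717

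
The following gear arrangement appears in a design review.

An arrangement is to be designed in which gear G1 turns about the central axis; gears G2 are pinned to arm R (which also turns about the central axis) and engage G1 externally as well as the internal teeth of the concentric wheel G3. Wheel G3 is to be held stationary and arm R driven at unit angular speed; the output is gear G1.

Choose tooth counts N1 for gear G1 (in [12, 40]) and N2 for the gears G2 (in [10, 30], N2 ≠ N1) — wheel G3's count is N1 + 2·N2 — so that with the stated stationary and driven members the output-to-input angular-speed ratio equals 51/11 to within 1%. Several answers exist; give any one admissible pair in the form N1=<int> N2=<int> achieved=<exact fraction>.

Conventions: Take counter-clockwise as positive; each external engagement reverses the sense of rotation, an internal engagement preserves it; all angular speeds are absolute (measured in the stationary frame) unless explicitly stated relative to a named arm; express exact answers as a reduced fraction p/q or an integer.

design class (target 51/11): planetary set
Willis with ω_ring = 0: ω_sun/ω_arm = (N1+N3)/N1; set equal to 51/11  ⇒  N3/N1 = 51/11 − 1 = 40/11
N3 = N1 + 2·N2  ⇒  N2/N1 = (N3/N1 − 1)/2 = (40/11 − 1)/2 = 29/22
smallest multiple with N1 ≥ 12 and N2 ≥ 10: k = 1  ⇒  N1 = 1·22 = 22, N2 = 1·29 = 29 (N1 ≤ 40, N2 ≤ 30, N2 ≠ N1 ✓), N3 = 22 + 2·29 = 80
check: (N1+N3)/N1 with N1 = 22, N3 = 80 gives 51/11; |achieved − target| = 0 ≤ 51/1100 ✓

N1=22 N2=29 achieved=51/11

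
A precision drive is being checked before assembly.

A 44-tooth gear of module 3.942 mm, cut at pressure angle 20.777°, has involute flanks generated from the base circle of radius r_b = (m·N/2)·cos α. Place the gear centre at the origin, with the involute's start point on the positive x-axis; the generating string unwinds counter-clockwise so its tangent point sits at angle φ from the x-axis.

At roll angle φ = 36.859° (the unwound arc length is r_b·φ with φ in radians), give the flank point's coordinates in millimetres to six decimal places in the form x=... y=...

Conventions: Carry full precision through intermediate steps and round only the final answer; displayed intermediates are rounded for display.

class = single-mesh tooth geometry [base-circle involute, m = 3.942, 44T]
pitch radius r_p = m·N/2 = 3.942·44/2 = 86.724000
base radius r_b = r_p·cos α = 86.724000·cos 20.777° = 81.084178
roll angle φ = 36.859° = 0.64331091 rad
x = r_b·(cos φ + φ·sin φ) = 96.166059
y = r_b·(sin φ − φ·cos φ) = 6.902347

x=96.166059 y=6.902347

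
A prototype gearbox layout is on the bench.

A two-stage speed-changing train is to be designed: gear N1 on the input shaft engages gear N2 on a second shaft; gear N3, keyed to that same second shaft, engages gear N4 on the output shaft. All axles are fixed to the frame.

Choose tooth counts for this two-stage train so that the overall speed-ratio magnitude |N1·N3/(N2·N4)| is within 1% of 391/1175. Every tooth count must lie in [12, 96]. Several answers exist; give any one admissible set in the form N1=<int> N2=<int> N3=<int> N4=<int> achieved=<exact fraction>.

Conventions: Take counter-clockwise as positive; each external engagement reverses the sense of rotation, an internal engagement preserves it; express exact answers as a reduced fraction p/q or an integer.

N1=17 N2=25 N3=23 N4=47 achieved=391/1175

2-stage fixed-axis compound train for ratio 391/1175
target = 391/1175 in lowest terms: an exact hit needs N1·N3 = k·391 and N2·N4 = k·1175 for one integer k, every count in [12, 96]; additionally prefer no 1:1 stage (N1 ≠ N2, N3 ≠ N4)
k = 1: N1·N3 = 391 = 17·23, N2·N4 = 1175 = 25·47
achieved = 17·23/(25·47) = 391/1175; |achieved − target| = 0 ≤ 391/117500 ✓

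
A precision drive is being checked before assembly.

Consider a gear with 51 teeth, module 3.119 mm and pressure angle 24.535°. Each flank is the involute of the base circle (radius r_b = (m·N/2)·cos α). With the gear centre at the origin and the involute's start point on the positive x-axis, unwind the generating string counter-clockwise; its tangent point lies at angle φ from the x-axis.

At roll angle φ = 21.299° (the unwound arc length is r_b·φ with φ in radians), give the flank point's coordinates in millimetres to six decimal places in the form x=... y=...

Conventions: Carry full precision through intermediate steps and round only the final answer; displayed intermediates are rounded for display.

class = single-mesh tooth geometry [base-circle involute, m = 3.119, 51T]
pitch radius r_p = m·N/2 = 3.119·51/2 = 79.534500
base radius r_b = r_p·cos α = 79.534500·cos 24.535° = 72.353153
roll angle φ = 21.299° = 0.37173768 rad
x = r_b·(cos φ + φ·sin φ) = 77.180968
y = r_b·(sin φ − φ·cos φ) = 1.221891

x=77.180968 y=1.221891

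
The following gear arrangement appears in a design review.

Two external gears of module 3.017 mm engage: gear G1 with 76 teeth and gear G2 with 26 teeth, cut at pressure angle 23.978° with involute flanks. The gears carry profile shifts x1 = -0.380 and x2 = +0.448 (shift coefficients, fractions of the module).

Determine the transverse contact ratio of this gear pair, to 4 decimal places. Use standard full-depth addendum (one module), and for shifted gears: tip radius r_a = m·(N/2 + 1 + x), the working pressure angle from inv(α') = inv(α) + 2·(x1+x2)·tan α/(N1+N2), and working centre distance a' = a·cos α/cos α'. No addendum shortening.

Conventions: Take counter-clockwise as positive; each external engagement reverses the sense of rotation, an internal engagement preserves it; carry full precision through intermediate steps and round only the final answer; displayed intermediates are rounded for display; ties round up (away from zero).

1.4786

class = single-mesh tooth geometry [involute pair 76T × 26T, m = 3.017]
base radii: r_b1 = 104.752230, r_b2 = 35.836289
tip radii: r_a1 = 116.516540, r_a2 = 43.589616
inv(α') = inv(23.978°) + 2·(-0.380+0.448)·tan α/(76+26) = 0.02686665  ⇒  α' = 24.14839°
a' = a·cos α / cos α' = 153.8670·cos 23.978°/cos 24.14839° = 154.071472
action lengths: √(r_a1²−r_b1²) = 51.020334, √(r_a2²−r_b2²) = 24.815620
base pitch p_b = π·m·cos α = 8.660233
CR = (51.020334 + 24.815620 − 154.071472·sin 24.14839°)/8.660233 = 1.478611
contact ratio ≈ 1.4786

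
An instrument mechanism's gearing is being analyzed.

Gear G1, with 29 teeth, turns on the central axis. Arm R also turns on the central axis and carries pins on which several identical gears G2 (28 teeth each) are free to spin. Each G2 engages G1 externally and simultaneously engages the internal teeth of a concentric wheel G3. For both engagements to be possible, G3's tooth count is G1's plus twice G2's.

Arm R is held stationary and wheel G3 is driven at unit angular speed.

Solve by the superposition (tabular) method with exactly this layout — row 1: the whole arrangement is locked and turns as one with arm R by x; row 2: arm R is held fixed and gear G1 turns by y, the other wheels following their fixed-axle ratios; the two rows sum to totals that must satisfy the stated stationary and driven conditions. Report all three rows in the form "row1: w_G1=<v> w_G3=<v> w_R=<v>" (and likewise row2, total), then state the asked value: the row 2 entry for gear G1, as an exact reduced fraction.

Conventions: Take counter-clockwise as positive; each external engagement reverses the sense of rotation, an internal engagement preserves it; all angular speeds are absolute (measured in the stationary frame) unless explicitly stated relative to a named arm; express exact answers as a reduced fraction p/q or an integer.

row1: w_G1=0 w_G3=0 w_R=0
row2: w_G1=-85/29 w_G3=1 w_R=0
total: w_G1=-85/29 w_G3=1 w_R=0
asked value: -85/29

topology: planetary set — G1 29T / G2 28T / G3 85T, arm = carrier (Willis)
row 1: whole set turns with the arm by x
row 2 (arm held, sun turns y): ω_ring = −(29/85)·y, ω_arm = 0
boundary: total ω_arm = x = 0 and total ω_ring = x − (29/85)·y = 1  ⇒  y = -85/29, x = 0
row 2 ring = −(29/85)·(-85/29) = 1
totals (row 1 + row 2): sun 0 + (-85/29) = -85/29, ring 0 + 1 = 1, arm 0 + 0 = 0
asked cell (row2, sun) = -85/29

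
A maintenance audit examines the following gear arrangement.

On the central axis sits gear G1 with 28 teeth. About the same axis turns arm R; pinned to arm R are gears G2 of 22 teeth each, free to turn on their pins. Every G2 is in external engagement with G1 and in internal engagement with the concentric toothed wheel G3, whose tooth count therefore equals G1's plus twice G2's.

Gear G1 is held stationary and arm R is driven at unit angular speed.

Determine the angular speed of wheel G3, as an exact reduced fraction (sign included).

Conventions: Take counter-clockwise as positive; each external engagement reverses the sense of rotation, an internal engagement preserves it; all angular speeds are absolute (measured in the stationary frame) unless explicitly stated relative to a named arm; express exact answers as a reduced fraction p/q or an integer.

25/18

recognized (axles ride arm R): planetary set, 28/22/72 teeth
ring teeth: 28 + 2·22 = 72
28(ω_sun−ω_arm) = −72(ω_ring−ω_arm),  ω_sun = 0, ω_arm = 1
ω_ring = 1 − (28/72)(0−1) = 25/18
exact speed ratio = 25/18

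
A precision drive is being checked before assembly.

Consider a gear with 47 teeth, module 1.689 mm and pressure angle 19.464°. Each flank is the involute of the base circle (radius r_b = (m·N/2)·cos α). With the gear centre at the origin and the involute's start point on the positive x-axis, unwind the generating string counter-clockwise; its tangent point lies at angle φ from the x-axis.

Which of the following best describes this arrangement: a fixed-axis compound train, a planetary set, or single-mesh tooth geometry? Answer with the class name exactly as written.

single-mesh tooth geometry

topology: single-mesh involute geometry — m = 1.689, N = 47
classification: single-mesh tooth geometry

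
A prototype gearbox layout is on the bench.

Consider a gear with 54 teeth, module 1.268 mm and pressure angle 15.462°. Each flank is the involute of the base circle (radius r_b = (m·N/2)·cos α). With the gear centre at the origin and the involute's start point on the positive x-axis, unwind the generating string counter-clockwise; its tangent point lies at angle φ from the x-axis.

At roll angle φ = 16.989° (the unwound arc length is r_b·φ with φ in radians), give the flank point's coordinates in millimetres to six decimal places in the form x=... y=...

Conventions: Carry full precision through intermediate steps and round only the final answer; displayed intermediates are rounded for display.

x=34.415738 y=0.284226

single-mesh involute tooth geometry (54T wheel at module 1.268)
pitch radius r_p = m·N/2 = 1.268·54/2 = 34.236000
base radius r_b = r_p·cos α = 34.236000·cos 15.462° = 32.996913
roll angle φ = 16.989° = 0.29651399 rad
x = r_b·(cos φ + φ·sin φ) = 34.415738
y = r_b·(sin φ − φ·cos φ) = 0.284226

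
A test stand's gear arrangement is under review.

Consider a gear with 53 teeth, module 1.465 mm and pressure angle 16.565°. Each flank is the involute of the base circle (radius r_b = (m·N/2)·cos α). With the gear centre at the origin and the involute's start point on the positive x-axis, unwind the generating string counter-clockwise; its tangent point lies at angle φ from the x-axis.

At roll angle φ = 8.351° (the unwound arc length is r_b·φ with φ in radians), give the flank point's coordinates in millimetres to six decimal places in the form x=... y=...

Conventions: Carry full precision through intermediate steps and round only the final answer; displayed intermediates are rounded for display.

class = single-mesh tooth geometry [base-circle involute, m = 1.465, 53T]
pitch radius r_p = m·N/2 = 1.465·53/2 = 38.822500
base radius r_b = r_p·cos α = 38.822500·cos 16.565° = 37.211246
roll angle φ = 8.351° = 0.14575245 rad
x = r_b·(cos φ + φ·sin φ) = 37.604403
y = r_b·(sin φ − φ·cos φ) = 0.038325

x=37.604403 y=0.038325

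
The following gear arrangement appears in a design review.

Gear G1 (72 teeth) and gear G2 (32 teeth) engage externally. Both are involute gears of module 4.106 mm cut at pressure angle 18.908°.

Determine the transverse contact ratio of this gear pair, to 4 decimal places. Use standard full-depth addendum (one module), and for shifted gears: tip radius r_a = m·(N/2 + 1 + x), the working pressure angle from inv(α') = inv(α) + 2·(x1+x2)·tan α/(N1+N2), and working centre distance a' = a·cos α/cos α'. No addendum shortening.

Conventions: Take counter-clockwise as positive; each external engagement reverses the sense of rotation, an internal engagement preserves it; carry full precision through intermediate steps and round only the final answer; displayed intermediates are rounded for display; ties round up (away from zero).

topology: single-mesh involute geometry — m = 4.106, 72T/32T pair
base radii: r_b1 = 139.839867, r_b2 = 62.151052
tip radii: r_a1 = 151.922000, r_a2 = 69.802000
no profile shift: α' = α, a' = a
action lengths: √(r_a1²−r_b1²) = 59.372601, √(r_a2²−r_b2²) = 31.773668
base pitch p_b = π·m·cos α = 12.203330
CR = (59.372601 + 31.773668 − 213.512000·sin 18.90800°)/12.203330 = 1.799329
contact ratio ≈ 1.7993

1.7993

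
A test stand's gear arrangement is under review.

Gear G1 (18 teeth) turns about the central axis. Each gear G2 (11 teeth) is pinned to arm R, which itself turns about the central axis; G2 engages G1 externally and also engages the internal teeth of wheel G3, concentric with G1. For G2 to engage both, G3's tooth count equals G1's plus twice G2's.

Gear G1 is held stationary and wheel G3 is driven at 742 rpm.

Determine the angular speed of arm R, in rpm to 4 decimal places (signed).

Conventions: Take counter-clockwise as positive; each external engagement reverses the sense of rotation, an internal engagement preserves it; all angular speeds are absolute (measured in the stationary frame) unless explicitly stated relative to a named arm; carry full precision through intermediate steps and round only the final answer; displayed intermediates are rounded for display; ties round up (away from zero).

+511.7241 rpm

planetary set (18T centre, 11T on arm, 40T internal) — Willis relation
normalise by the input: solve with ω_ring = 1, then scale by 742 rpm
ring teeth: 18 + 2·11 = 40
18(ω_sun−ω_arm) = −40(ω_ring−ω_arm),  ω_sun = 0, ω_ring = 1
18(0−ω_arm) = −40(1−ω_arm)  ⇒  58·ω_arm = 40  ⇒  ω_arm = 20/29
scale: ω_arm = 20/29 × 742 rpm = +511.7241 rpm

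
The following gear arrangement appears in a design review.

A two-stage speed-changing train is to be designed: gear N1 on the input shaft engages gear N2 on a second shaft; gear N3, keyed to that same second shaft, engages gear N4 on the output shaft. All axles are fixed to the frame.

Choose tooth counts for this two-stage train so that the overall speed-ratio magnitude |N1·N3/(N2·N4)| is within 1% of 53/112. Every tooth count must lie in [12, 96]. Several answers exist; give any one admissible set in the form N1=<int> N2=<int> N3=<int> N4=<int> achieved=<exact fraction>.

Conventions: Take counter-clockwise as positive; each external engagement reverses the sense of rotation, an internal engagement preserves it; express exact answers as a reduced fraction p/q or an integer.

N1=12 N2=14 N3=53 N4=96 achieved=53/112

topology: fixed-axis compound train — 2 stages, target 53/112
target = 53/112 in lowest terms: an exact hit needs N1·N3 = k·53 and N2·N4 = k·112 for one integer k, every count in [12, 96]; additionally prefer no 1:1 stage (N1 ≠ N2, N3 ≠ N4)
k = 1…11: no 1:1-free in-range split of k·53 and k·112 into factor pairs; take k = 12
k = 12: N1·N3 = 636 = 12·53, N2·N4 = 1344 = 14·96
achieved = 12·53/(14·96) = 53/112; |achieved − target| = 0 ≤ 53/11200 ✓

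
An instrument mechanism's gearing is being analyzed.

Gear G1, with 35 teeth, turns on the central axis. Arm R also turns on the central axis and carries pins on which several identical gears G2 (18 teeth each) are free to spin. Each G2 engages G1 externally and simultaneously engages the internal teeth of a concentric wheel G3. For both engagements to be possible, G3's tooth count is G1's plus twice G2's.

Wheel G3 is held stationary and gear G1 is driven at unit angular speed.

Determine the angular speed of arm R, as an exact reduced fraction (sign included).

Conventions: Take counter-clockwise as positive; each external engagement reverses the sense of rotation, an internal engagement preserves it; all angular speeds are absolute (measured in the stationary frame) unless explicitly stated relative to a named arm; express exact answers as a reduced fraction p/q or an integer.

topology: planetary set — G1 35T / G2 18T / G3 71T, arm = carrier (Willis)
ring teeth: 35 + 2·18 = 71
35(ω_sun−ω_arm) = −71(ω_ring−ω_arm),  ω_ring = 0, ω_sun = 1
35(1−ω_arm) = −71(0−ω_arm)  ⇒  106·ω_arm = 35  ⇒  ω_arm = 35/106
exact speed ratio = 35/106

35/106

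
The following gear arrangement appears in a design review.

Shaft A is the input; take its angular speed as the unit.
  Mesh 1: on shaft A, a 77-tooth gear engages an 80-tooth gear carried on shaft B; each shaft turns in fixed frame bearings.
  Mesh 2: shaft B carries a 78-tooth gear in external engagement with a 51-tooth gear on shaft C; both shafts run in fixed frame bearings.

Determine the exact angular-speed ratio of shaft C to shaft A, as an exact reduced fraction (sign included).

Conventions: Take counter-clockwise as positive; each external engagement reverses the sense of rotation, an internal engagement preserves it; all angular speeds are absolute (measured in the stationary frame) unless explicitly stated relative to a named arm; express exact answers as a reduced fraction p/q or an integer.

class = fixed-axis compound train [2 meshes; 2 ratios multiply, 2 sense flips]
mesh 1 [77T→80T]: running ratio 77/80, sense −
mesh 2 [78T→51T]: running ratio 1001/680, sense +
ω_out/ω_in = 1001/680

1001/680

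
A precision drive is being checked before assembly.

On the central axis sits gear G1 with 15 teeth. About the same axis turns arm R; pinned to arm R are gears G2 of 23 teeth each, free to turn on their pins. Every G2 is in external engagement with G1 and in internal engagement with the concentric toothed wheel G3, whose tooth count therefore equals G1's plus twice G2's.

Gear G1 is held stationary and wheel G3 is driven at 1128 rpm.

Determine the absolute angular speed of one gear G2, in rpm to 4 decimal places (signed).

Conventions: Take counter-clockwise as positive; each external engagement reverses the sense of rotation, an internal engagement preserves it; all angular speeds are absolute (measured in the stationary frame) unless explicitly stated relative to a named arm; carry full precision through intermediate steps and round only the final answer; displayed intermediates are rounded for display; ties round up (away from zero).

+1495.8261 rpm

planetary set (15T centre, 23T on arm, 61T internal) — Willis relation
normalise by the input: solve with ω_ring = 1, then scale by 1128 rpm
ring teeth: 15 + 2·23 = 61
15(ω_sun−ω_arm) = −61(ω_ring−ω_arm),  ω_sun = 0, ω_ring = 1
15(0−ω_arm) = −61(1−ω_arm)  ⇒  76·ω_arm = 61  ⇒  ω_arm = 61/76
sun–planet mesh: 15·(0−61/76) = −23·(ω_p−ω_arm)  ⇒  ω_p−ω_arm = 915/1748
ω_p = 61/76 + 915/1748 = 61/46
scale: ω_p = 61/46 × 1128 rpm = +1495.8261 rpm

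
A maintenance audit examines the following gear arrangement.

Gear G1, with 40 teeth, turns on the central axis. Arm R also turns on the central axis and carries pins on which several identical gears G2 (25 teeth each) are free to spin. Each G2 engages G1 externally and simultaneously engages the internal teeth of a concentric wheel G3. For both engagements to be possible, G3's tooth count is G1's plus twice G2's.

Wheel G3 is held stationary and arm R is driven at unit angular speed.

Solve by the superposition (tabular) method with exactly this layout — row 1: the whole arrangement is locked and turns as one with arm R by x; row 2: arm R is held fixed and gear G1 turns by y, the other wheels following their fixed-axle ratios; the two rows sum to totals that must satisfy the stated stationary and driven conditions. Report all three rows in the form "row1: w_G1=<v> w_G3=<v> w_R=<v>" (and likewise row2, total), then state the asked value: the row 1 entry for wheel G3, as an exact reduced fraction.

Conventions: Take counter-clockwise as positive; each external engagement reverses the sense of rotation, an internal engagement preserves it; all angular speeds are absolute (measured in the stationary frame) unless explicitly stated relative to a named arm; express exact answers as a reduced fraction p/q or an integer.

row1: w_G1=1 w_G3=1 w_R=1
row2: w_G1=9/4 w_G3=-1 w_R=0
total: w_G1=13/4 w_G3=0 w_R=1
asked value: 1

planetary set (40T centre, 25T on arm, 90T internal) — Willis relation
row 1 (train locked, turned with arm): all members turn x
superposition row 2 [arm held]: sun y, ring −(40/90)·y, arm 0
boundary: total ω_ring = x − (40/90)·y = 0 and total ω_arm = x = 1  ⇒  y = 9/4, x = 1
row 2 ring = −(40/90)·9/4 = -1
totals (row 1 + row 2): sun 1 + 9/4 = 13/4, ring 1 + (-1) = 0, arm 1 + 0 = 1
asked cell (row1, ring) = 1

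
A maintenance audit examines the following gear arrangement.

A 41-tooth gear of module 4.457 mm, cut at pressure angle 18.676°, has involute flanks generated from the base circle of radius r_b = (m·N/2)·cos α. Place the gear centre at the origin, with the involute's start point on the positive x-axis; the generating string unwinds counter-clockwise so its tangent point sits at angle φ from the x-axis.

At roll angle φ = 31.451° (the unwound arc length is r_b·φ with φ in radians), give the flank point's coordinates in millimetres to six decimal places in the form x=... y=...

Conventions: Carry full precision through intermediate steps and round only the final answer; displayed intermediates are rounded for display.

x=98.632042 y=4.629944

class = single-mesh tooth geometry [base-circle involute, m = 4.457, 41T]
pitch radius r_p = m·N/2 = 4.457·41/2 = 91.368500
base radius r_b = r_p·cos α = 91.368500·cos 18.676° = 86.557445
roll angle φ = 31.451° = 0.54892350 rad
x = r_b·(cos φ + φ·sin φ) = 98.632042
y = r_b·(sin φ − φ·cos φ) = 4.629944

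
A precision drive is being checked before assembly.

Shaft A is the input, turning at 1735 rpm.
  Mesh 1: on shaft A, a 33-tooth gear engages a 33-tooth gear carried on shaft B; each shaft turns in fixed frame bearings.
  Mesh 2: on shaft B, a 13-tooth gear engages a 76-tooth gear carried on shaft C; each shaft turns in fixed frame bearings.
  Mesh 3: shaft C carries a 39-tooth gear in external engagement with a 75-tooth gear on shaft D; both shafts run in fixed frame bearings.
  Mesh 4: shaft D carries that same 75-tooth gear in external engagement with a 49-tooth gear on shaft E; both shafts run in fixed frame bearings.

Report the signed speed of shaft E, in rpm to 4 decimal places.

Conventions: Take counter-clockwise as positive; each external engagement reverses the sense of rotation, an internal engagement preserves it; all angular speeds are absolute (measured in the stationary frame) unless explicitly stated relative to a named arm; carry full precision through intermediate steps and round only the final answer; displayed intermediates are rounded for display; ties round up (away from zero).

+236.2097 rpm

topology: fixed-axis compound train — 4 meshes, A→E
mesh 1 [33T→33T]: ω = 1735.0000×33/33 = 1735.0000 rpm, sense flips to −
mesh 2 [13T→76T]: ω = 1735.0000×13/76 = 296.7763 rpm, sense flips to +
mesh 3 [39T→75T]: ω = 296.7763×39/75 = 154.3237 rpm, sense flips to −
mesh 4 [75T→49T]: ω = 154.3237×75/49 = 236.2097 rpm, sense flips to +
signed output speed = +236.2097 rpm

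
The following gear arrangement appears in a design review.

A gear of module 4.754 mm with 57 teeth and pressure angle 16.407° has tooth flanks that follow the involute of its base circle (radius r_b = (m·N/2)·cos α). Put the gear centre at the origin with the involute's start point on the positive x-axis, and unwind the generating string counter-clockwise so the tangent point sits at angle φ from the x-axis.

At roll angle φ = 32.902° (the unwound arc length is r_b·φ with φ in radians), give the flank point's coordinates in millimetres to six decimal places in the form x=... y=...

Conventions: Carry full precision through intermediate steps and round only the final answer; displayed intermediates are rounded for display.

single-mesh involute tooth geometry (57T wheel at module 4.754)
pitch radius r_p = m·N/2 = 4.754·57/2 = 135.489000
base radius r_b = r_p·cos α = 135.489000·cos 16.407° = 129.971816
roll angle φ = 32.902° = 0.57424823 rad
x = r_b·(cos φ + φ·sin φ) = 149.667057
y = r_b·(sin φ − φ·cos φ) = 7.936654

x=149.667057 y=7.936654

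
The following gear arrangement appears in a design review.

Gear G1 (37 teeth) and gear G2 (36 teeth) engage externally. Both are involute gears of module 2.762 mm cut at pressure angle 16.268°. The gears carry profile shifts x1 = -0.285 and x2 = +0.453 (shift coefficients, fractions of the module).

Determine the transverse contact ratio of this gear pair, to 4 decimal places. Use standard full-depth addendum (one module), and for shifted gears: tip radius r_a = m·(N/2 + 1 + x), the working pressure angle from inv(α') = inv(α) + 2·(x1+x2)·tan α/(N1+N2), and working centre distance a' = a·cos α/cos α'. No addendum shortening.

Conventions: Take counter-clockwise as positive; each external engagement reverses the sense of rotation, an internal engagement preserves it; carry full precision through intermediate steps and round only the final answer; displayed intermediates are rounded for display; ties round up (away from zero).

class = single-mesh tooth geometry [involute pair 37T × 36T, m = 2.762]
base radii: r_b1 = 49.051173, r_b2 = 47.725466
tip radii: r_a1 = 53.071830, r_a2 = 53.729186
inv(α') = inv(16.268°) + 2·(-0.285+0.453)·tan α/(37+36) = 0.00922728  ⇒  α' = 17.12322°
a' = a·cos α / cos α' = 100.8130·cos 16.268°/cos 17.12322° = 101.265351
action lengths: √(r_a1²−r_b1²) = 20.263306, √(r_a2²−r_b2²) = 24.680060
base pitch p_b = π·m·cos α = 8.329665
CR = (20.263306 + 24.680060 − 101.265351·sin 17.12322°)/8.329665 = 1.816164
contact ratio ≈ 1.8162

1.8162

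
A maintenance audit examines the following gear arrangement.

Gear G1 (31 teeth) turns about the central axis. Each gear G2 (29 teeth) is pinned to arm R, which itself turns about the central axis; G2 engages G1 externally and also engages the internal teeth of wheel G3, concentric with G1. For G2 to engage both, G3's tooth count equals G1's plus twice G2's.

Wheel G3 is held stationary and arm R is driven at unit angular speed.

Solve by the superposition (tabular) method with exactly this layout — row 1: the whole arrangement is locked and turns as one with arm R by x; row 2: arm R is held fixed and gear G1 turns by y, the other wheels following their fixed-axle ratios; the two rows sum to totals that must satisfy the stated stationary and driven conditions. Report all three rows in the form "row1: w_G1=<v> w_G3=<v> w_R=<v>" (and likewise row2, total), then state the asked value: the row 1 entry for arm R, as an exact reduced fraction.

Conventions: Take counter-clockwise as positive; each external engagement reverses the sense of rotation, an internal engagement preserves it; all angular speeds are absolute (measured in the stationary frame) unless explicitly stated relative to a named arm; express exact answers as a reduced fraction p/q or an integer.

planetary set (31T centre, 29T on arm, 89T internal) — Willis relation
row 1: whole set turns with the arm by x
row 2: sun turns y, ring = −(31/89)·y, arm 0
boundary: total ω_ring = x − (31/89)·y = 0 and total ω_arm = x = 1  ⇒  y = 89/31, x = 1
row 2 ring = −(31/89)·89/31 = -1
totals (row 1 + row 2): sun 1 + 89/31 = 120/31, ring 1 + (-1) = 0, arm 1 + 0 = 1
asked cell (row1, arm) = 1

row1: w_G1=1 w_G3=1 w_R=1
row2: w_G1=89/31 w_G3=-1 w_R=0
total: w_G1=120/31 w_G3=0 w_R=1
asked value: 1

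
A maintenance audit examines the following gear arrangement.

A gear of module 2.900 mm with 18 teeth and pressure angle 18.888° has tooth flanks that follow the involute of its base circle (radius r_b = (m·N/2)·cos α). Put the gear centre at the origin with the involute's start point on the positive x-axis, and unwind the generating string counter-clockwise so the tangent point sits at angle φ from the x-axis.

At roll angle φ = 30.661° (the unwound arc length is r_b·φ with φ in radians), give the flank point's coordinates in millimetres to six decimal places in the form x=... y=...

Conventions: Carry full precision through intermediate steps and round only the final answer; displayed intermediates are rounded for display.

x=27.981348 y=1.225698

topology: single-mesh involute geometry — m = 2.900, N = 18
pitch radius r_p = m·N/2 = 2.900·18/2 = 26.100000
base radius r_b = r_p·cos α = 26.100000·cos 18.888° = 24.694598
roll angle φ = 30.661° = 0.53513540 rad
x = r_b·(cos φ + φ·sin φ) = 27.981348
y = r_b·(sin φ − φ·cos φ) = 1.225698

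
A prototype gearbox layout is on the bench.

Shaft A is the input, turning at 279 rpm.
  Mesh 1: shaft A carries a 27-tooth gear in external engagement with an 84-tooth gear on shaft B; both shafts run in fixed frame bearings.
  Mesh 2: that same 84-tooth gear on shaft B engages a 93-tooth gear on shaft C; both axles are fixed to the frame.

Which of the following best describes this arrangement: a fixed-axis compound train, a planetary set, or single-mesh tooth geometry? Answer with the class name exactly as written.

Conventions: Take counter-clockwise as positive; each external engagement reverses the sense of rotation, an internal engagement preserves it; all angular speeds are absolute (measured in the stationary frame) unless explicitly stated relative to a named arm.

2-mesh fixed-axis compound train (all bearings frame-fixed)
classification: fixed-axis compound train

fixed-axis compound train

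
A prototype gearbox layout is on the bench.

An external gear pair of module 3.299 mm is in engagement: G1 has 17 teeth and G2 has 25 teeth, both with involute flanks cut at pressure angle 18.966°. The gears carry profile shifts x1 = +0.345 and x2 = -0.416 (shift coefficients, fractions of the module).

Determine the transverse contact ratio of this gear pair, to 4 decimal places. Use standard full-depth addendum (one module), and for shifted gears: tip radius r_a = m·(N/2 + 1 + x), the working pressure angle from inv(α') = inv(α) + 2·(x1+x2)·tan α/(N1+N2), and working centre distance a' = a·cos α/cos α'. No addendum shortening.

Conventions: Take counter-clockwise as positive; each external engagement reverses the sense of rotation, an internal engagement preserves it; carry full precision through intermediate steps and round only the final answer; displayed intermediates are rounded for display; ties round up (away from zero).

1.5790

single-mesh involute tooth geometry (17T engaging 25T at module 3.299)
base radii: r_b1 = 26.519172, r_b2 = 38.998782
tip radii: r_a1 = 32.478655, r_a2 = 43.164116
inv(α') = inv(18.966°) + 2·(+0.345-0.416)·tan α/(17+25) = 0.01148292  ⇒  α' = 18.38330°
a' = a·cos α / cos α' = 69.2790·cos 18.966°/cos 18.38330° = 69.041271
action lengths: √(r_a1²−r_b1²) = 18.750908, √(r_a2²−r_b2²) = 18.499619
base pitch p_b = π·m·cos α = 9.801463
CR = (18.750908 + 18.499619 − 69.041271·sin 18.38330°)/9.801463 = 1.579030
contact ratio ≈ 1.5790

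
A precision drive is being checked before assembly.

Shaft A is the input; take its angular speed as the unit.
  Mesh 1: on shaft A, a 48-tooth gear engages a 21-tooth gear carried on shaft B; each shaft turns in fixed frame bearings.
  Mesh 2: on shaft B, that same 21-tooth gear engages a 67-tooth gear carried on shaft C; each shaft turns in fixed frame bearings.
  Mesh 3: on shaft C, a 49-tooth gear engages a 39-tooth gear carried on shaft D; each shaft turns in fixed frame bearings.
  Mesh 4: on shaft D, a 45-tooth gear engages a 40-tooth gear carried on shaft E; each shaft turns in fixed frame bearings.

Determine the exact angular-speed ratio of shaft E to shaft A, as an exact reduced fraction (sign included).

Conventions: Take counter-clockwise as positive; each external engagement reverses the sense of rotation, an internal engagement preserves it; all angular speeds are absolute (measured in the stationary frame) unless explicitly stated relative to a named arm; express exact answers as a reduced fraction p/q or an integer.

class = fixed-axis compound train [4 meshes; 4 ratios multiply, 4 sense flips]
mesh 1 [48T→21T]: running ratio 16/7, sense −
mesh 2 [21T→67T]: running ratio 48/67, sense +
mesh 3 [49T→39T]: running ratio 784/871, sense −
mesh 4 [45T→40T]: running ratio 882/871, sense +
ω_out/ω_in = 882/871

882/871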